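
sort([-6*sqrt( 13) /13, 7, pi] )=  [ - 6*sqrt( 13 )/13, pi, 7 ] 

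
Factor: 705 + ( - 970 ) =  - 5^1*53^1 = - 265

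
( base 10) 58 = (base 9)64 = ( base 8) 72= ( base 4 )322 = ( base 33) 1p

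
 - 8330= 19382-27712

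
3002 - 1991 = 1011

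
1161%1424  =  1161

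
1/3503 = 1/3503  =  0.00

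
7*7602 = 53214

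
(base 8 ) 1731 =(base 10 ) 985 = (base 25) 1EA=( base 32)UP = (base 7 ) 2605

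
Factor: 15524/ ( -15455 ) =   -  2^2  *  5^( - 1 )*11^( - 1 ) * 281^( - 1)*3881^1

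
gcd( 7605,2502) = 9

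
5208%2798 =2410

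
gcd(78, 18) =6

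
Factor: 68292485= 5^1  *17^1*803441^1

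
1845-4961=-3116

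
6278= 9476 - 3198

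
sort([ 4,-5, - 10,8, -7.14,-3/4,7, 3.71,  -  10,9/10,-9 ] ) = [ - 10, - 10,-9,  -  7.14,  -  5,  -  3/4,  9/10, 3.71 , 4,7,8]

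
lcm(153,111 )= 5661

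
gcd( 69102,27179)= 1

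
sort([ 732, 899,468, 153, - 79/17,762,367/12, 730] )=[ -79/17, 367/12,153,468,730,732, 762, 899 ] 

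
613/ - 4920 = -1 + 4307/4920=-  0.12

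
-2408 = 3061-5469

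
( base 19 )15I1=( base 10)9007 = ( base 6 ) 105411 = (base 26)D8B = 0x232F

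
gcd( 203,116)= 29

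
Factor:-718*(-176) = 126368 = 2^5*11^1*359^1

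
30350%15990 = 14360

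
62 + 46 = 108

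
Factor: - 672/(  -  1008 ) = 2/3 = 2^1*3^(-1 )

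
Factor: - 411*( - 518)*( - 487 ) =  - 2^1* 3^1 * 7^1 * 37^1*137^1*  487^1 = - 103681326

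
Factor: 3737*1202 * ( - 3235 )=-2^1*5^1*37^1*101^1*601^1*647^1  =  - 14531212390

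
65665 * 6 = 393990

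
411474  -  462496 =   -  51022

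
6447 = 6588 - 141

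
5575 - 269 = 5306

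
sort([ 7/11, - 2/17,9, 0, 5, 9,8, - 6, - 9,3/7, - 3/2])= [-9, - 6, - 3/2,-2/17,0,3/7, 7/11, 5, 8, 9,9]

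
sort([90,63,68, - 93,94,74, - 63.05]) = [-93,  -  63.05,63,  68, 74,90,94]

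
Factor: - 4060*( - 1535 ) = 6232100 = 2^2*5^2*7^1*29^1*307^1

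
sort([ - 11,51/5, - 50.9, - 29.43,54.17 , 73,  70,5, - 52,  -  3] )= [ - 52, - 50.9, -29.43,-11  ,  -  3,5 , 51/5, 54.17,  70,  73 ] 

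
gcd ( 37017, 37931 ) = 457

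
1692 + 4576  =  6268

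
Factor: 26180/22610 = 22/19 = 2^1* 11^1 * 19^(-1)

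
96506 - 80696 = 15810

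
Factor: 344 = 2^3*43^1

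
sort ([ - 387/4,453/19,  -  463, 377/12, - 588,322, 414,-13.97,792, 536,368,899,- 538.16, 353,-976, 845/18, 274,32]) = [-976,-588, - 538.16, - 463, - 387/4,-13.97, 453/19,377/12, 32, 845/18 , 274,322, 353, 368,414, 536, 792,899 ] 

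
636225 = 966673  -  330448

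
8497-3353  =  5144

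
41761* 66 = 2756226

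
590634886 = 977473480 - 386838594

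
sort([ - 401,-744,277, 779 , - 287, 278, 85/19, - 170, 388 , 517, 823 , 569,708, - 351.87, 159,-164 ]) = [ - 744 , -401, - 351.87 , - 287,-170, - 164, 85/19, 159, 277, 278,388 , 517, 569  ,  708, 779, 823]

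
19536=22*888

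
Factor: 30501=3^2*3389^1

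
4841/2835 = 4841/2835 = 1.71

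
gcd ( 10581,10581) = 10581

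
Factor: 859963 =13^1*83^1*797^1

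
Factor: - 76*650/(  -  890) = 4940/89 = 2^2 * 5^1*13^1*19^1*89^( - 1)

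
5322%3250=2072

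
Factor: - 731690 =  - 2^1*5^1*19^1*3851^1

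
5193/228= 1731/76 = 22.78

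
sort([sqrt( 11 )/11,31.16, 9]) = [ sqrt(11 )/11,9, 31.16]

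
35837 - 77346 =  - 41509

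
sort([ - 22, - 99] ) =[ - 99, -22]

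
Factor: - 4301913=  - 3^1*7^1*11^2*1693^1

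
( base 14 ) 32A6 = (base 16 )2242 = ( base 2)10001001000010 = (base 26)CP8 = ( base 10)8770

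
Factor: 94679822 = 2^1*23^1*199^1 * 10343^1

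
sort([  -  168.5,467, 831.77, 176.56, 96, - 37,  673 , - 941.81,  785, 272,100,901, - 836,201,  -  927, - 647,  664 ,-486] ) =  [-941.81, - 927  , - 836 , - 647, - 486, - 168.5, - 37,  96,  100,176.56 , 201,272 , 467 , 664, 673, 785,  831.77,901]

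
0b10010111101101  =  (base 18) 1bh7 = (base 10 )9709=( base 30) anj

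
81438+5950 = 87388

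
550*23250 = 12787500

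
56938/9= 6326+4/9 =6326.44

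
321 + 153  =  474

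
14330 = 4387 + 9943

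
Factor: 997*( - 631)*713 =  - 23^1*31^1*631^1*997^1 = -448553291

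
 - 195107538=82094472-277202010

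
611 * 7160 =4374760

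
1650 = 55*30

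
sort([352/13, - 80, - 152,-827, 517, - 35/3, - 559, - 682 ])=[ - 827,  -  682, - 559, - 152, - 80, - 35/3,352/13,517]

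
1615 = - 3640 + 5255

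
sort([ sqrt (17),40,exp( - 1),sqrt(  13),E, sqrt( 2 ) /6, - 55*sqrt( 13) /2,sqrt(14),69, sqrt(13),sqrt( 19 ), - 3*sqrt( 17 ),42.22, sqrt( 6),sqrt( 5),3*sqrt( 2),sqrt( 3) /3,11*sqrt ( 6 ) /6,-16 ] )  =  [-55*sqrt( 13) /2, - 16, - 3* sqrt( 17),sqrt( 2)/6,exp( - 1 ),sqrt(3 )/3,sqrt( 5 ),sqrt( 6), E,sqrt( 13),sqrt( 13),sqrt(14),sqrt( 17),3*sqrt( 2),sqrt ( 19),  11* sqrt( 6)/6,40,42.22, 69 ]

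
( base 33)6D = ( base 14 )111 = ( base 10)211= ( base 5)1321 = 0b11010011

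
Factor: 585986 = 2^1*292993^1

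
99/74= 1 + 25/74 =1.34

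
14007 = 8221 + 5786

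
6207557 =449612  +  5757945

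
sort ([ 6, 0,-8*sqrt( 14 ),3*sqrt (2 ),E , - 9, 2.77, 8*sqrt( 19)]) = [  -  8*sqrt (14 ), - 9, 0, E, 2.77, 3*sqrt(2 ), 6,8*sqrt ( 19 )] 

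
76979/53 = 1452 + 23/53 =1452.43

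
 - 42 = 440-482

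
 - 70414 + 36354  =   - 34060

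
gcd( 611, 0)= 611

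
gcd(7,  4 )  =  1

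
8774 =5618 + 3156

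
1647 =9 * 183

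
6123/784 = 6123/784 = 7.81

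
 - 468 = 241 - 709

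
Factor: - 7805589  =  -3^1*11^2*21503^1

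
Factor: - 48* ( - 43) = 2064 = 2^4*3^1 * 43^1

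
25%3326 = 25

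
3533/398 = 3533/398 = 8.88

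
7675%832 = 187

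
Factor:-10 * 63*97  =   - 2^1*3^2*5^1*7^1 * 97^1 = - 61110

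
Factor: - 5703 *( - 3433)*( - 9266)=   -  181413445134 = -2^1*3^1*41^1 * 113^1*1901^1*3433^1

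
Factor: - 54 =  - 2^1*3^3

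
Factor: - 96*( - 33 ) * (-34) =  - 2^6 * 3^2*11^1*17^1  =  - 107712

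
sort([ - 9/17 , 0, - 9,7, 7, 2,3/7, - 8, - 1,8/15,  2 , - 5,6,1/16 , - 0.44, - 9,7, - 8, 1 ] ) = [ - 9, - 9,-8, - 8 ,-5  , - 1, - 9/17,  -  0.44, 0, 1/16 , 3/7 , 8/15,1 , 2, 2,6,7 , 7,7]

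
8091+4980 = 13071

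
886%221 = 2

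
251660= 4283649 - 4031989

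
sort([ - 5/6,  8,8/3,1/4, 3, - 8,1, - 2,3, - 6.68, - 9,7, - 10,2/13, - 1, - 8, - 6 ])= [  -  10,-9, - 8, - 8, -6.68, - 6 , - 2, - 1, - 5/6,2/13,1/4,1,8/3,3, 3, 7,  8 ]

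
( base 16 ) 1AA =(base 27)FL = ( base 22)j8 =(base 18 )15c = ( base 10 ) 426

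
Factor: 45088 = 2^5*1409^1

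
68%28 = 12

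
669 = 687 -18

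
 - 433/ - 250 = 1 + 183/250 = 1.73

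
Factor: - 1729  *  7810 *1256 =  - 2^4*5^1*7^1*11^1*13^1*19^1*71^1*157^1 = - 16960383440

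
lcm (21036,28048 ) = 84144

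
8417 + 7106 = 15523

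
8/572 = 2/143 = 0.01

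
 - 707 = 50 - 757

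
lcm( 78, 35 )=2730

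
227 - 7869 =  - 7642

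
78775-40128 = 38647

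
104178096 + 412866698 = 517044794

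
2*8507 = 17014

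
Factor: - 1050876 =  - 2^2* 3^2*29191^1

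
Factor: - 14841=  - 3^2 *17^1*97^1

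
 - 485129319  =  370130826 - 855260145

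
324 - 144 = 180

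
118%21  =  13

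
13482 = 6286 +7196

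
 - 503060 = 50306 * ( - 10 )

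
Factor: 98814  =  2^1*3^1* 43^1 * 383^1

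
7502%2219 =845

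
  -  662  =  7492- 8154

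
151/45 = 151/45 = 3.36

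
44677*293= 13090361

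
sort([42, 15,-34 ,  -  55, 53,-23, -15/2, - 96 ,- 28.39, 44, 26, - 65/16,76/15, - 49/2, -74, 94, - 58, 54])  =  [ - 96,  -  74,  -  58, - 55,-34,- 28.39, - 49/2, - 23,-15/2, - 65/16, 76/15, 15, 26, 42, 44, 53, 54, 94 ]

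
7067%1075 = 617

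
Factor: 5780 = 2^2*5^1 *17^2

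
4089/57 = 1363/19 = 71.74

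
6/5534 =3/2767= 0.00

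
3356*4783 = 16051748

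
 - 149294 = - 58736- 90558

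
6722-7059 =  - 337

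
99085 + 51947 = 151032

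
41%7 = 6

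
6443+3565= 10008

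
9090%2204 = 274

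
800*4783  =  3826400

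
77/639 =77/639 = 0.12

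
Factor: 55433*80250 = 4448498250 = 2^1*3^1*5^3*7^1* 107^1*7919^1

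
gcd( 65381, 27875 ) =1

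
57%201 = 57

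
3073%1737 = 1336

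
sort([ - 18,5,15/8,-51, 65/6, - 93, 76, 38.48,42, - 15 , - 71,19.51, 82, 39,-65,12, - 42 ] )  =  [ - 93, - 71, - 65,  -  51, - 42, - 18 ,-15,15/8,5, 65/6,12, 19.51,38.48, 39,  42, 76,82]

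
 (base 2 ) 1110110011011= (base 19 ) 11ih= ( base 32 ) 7cr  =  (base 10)7579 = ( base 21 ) H3J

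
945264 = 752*1257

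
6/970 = 3/485   =  0.01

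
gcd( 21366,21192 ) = 6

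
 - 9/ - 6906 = 3/2302 = 0.00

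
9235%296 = 59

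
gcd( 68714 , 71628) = 94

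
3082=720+2362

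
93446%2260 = 786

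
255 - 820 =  - 565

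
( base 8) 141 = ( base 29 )3A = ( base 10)97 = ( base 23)45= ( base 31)34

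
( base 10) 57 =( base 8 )71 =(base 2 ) 111001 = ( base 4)321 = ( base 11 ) 52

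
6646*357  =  2372622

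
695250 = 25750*27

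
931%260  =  151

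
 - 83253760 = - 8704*9565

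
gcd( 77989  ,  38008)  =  1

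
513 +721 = 1234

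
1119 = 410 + 709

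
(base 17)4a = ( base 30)2I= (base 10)78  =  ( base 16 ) 4e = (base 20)3i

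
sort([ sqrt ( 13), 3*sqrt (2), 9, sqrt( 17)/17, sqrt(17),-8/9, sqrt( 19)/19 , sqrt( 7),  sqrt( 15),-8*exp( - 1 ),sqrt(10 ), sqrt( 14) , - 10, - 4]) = [ - 10, -4 , - 8*exp(  -  1),-8/9, sqrt (19)/19,  sqrt( 17 ) /17,sqrt( 7),sqrt(10), sqrt( 13 ) , sqrt( 14 ), sqrt(15), sqrt(17), 3*sqrt(2 ), 9]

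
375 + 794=1169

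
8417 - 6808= 1609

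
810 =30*27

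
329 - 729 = -400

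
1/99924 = 1/99924= 0.00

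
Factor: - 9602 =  - 2^1*4801^1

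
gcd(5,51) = 1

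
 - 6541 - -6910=369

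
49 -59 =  - 10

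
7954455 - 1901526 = 6052929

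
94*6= 564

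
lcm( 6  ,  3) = 6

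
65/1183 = 5/91 = 0.05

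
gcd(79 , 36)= 1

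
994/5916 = 497/2958 = 0.17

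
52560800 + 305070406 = 357631206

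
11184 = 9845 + 1339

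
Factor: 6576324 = 2^2*3^1*239^1*2293^1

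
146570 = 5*29314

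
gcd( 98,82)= 2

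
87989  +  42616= 130605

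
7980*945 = 7541100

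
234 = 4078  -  3844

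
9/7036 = 9/7036 = 0.00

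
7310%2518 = 2274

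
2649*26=68874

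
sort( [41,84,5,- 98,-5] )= [-98,- 5, 5,41,84]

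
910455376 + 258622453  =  1169077829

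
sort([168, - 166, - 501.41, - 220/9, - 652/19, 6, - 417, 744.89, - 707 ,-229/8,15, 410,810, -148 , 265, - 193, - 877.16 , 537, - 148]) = [ - 877.16, - 707, - 501.41 , - 417, - 193, - 166, - 148,-148, - 652/19, - 229/8, - 220/9,6 , 15,  168,265, 410,  537, 744.89,  810]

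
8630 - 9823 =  - 1193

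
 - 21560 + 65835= 44275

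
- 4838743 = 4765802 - 9604545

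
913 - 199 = 714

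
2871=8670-5799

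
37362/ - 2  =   - 18681/1 = - 18681.00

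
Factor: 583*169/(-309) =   -  98527/309 =-3^( - 1)*11^1* 13^2*53^1 *103^(- 1 ) 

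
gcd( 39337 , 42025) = 1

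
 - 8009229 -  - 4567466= -3441763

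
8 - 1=7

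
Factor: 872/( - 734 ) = - 2^2*109^1*367^( - 1 ) = - 436/367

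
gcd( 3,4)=1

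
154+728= 882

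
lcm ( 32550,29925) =1855350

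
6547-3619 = 2928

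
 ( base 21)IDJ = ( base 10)8230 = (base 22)h02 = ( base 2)10000000100110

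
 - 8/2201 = -8/2201 = - 0.00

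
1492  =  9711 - 8219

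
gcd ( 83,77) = 1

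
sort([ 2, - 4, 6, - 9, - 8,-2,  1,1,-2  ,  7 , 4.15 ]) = [ - 9, - 8,-4, - 2 , - 2 , 1 , 1, 2,4.15, 6 , 7] 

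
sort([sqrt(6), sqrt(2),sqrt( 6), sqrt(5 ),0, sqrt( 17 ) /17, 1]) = [0, sqrt( 17)/17, 1,sqrt( 2 ),  sqrt(5),sqrt ( 6), sqrt(6) ] 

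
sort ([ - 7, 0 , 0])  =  [ - 7, 0,0 ] 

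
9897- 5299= 4598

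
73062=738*99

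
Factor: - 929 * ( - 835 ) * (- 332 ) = -257537380 = - 2^2*5^1 * 83^1 *167^1*929^1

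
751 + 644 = 1395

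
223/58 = 3 + 49/58  =  3.84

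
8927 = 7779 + 1148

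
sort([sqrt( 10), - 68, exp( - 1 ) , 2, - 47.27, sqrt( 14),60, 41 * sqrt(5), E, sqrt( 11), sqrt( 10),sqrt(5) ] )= [ - 68 , - 47.27 , exp( - 1 ), 2, sqrt( 5), E,sqrt( 10), sqrt (10 ) , sqrt(11 ),sqrt(14 ), 60,  41 * sqrt(5)]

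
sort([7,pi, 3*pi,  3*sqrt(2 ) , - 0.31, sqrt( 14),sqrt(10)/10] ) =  [-0.31,  sqrt( 10 ) /10, pi,sqrt( 14 ),3*sqrt(2 ),7,3*pi ]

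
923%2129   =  923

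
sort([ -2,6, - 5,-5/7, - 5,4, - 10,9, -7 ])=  [ - 10, - 7, - 5,  -  5, - 2,-5/7 , 4,6,9]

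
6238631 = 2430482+3808149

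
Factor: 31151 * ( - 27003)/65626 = -841170453/65626 = - 2^(- 1) * 3^1 * 11^(- 1)*19^( - 1 )*157^( - 1 ) * 9001^1*31151^1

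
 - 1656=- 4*414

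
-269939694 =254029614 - 523969308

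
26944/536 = 3368/67 = 50.27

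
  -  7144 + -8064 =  - 15208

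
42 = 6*7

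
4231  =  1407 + 2824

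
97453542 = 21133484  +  76320058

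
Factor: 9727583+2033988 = 11761571= 2861^1*4111^1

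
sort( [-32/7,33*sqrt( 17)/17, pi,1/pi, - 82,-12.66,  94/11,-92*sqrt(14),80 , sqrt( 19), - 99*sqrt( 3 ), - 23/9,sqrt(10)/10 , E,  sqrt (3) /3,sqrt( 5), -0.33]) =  [ - 92*sqrt(  14), - 99 * sqrt(3),-82,-12.66,-32/7, - 23/9,-0.33,sqrt (10) /10,1/pi,sqrt( 3) /3,sqrt( 5), E, pi, sqrt(19),33*sqrt(17)/17 , 94/11, 80] 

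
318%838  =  318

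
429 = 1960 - 1531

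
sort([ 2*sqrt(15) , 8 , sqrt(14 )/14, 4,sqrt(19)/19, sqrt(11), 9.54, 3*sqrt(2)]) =[ sqrt(19)/19, sqrt(14)/14 , sqrt(11 ), 4,  3 * sqrt(2) , 2*sqrt( 15),  8,9.54]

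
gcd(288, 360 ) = 72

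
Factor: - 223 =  - 223^1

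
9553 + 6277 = 15830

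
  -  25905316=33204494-59109810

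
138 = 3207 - 3069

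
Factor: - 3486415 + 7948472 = 607^1*7351^1 = 4462057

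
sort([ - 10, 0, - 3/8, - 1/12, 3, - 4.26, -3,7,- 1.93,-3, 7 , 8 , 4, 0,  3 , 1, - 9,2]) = [ - 10, - 9, - 4.26, - 3, - 3, - 1.93,- 3/8, - 1/12, 0, 0,1, 2,  3, 3, 4, 7, 7,8] 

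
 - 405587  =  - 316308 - 89279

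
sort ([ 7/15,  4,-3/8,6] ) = [ - 3/8,7/15, 4,  6]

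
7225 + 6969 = 14194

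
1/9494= 1/9494=0.00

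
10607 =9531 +1076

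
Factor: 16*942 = 2^5*3^1*157^1 = 15072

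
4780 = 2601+2179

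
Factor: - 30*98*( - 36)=2^4 * 3^3 * 5^1*7^2=105840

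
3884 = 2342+1542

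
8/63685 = 8/63685  =  0.00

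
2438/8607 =2438/8607  =  0.28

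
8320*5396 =44894720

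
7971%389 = 191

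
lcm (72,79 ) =5688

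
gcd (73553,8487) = 1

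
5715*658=3760470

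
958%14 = 6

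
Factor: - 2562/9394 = - 3^1*11^(  -  1 ) = - 3/11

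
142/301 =142/301 = 0.47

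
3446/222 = 1723/111  =  15.52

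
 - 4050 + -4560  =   - 8610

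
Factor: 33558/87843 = 2^1*17^1*89^(-1 ) = 34/89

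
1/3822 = 1/3822 = 0.00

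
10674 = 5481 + 5193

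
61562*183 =11265846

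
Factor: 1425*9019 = 12852075 = 3^1 * 5^2*19^1*29^1*311^1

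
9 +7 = 16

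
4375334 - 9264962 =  - 4889628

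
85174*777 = 66180198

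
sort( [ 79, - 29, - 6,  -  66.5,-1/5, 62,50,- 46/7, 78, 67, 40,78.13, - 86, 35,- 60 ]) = [  -  86, - 66.5, - 60, - 29,- 46/7,-6,  -  1/5,35,  40, 50 , 62, 67, 78,78.13, 79]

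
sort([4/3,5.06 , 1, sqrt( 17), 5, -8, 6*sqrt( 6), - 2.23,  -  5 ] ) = [-8, -5,-2.23,1, 4/3, sqrt( 17 ), 5,5.06, 6*sqrt( 6) ]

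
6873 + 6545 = 13418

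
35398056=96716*366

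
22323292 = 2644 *8443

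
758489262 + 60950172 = 819439434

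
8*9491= 75928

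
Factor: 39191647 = 11^1*17^1*209581^1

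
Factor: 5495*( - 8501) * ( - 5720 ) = 267198331400=2^3*5^2 * 7^1*11^1*13^1*157^1*8501^1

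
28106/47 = 598 = 598.00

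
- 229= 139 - 368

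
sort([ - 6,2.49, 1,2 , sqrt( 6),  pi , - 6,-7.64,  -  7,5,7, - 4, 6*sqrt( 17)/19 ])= [ - 7.64, - 7, - 6,- 6, - 4,1,6*sqrt( 17)/19,2,sqrt( 6 ),2.49,pi,5,  7 ]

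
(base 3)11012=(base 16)71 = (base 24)4h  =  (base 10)113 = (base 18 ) 65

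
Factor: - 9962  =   - 2^1*17^1 * 293^1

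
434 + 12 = 446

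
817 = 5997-5180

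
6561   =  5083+1478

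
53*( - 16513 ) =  - 875189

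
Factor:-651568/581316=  - 844/753 = -2^2 * 3^( - 1) * 211^1*251^(-1 ) 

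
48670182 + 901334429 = 950004611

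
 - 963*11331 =-10911753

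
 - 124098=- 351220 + 227122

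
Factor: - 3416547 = - 3^1*1138849^1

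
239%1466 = 239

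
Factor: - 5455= - 5^1*1091^1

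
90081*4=360324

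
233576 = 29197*8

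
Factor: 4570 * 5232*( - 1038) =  - 2^6*3^2*5^1* 109^1*173^1*457^1   =  - 24818829120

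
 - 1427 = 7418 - 8845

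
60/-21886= - 30/10943  =  -  0.00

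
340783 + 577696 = 918479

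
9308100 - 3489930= 5818170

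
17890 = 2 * 8945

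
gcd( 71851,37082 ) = 1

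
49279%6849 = 1336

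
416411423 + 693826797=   1110238220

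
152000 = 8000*19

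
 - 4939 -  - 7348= 2409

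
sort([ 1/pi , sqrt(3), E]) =[1/pi , sqrt( 3), E]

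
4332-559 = 3773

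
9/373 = 9/373 = 0.02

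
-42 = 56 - 98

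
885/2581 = 885/2581 = 0.34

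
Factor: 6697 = 37^1*181^1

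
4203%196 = 87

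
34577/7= 34577/7 =4939.57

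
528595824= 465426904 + 63168920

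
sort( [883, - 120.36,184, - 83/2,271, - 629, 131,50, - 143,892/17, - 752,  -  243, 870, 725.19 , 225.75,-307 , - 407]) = [ - 752, - 629,  -  407, - 307 ,- 243,-143, - 120.36, - 83/2,50, 892/17,131,184, 225.75,271,  725.19,870 , 883]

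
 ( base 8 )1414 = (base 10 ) 780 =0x30c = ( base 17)2bf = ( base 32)oc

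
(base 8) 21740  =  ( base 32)8V0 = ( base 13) 4246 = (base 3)110121011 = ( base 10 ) 9184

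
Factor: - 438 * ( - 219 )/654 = 3^1*73^2*109^( - 1 ) = 15987/109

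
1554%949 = 605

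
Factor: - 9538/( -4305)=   2^1*3^( - 1)*5^(-1 ) * 7^( - 1)*19^1*41^( - 1)*251^1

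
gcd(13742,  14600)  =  2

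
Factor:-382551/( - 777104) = 2^( - 4)*3^1*13^1*577^1 * 2857^( - 1 )= 22503/45712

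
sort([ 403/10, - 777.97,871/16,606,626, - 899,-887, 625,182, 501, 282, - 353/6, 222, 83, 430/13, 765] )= [ - 899, - 887, - 777.97,-353/6, 430/13, 403/10,871/16 , 83, 182, 222 , 282, 501, 606, 625, 626,765] 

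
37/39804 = 37/39804 = 0.00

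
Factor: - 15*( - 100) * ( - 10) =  - 15000 = - 2^3* 3^1*5^4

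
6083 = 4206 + 1877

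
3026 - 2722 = 304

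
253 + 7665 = 7918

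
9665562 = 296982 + 9368580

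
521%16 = 9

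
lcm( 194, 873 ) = 1746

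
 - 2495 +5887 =3392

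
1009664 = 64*15776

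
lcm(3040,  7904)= 39520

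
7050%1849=1503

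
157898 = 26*6073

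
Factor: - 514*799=-410686 =- 2^1 * 17^1*47^1 * 257^1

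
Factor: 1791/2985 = 3/5 = 3^1*5^(-1) 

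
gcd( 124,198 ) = 2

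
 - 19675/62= - 19675/62=-317.34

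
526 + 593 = 1119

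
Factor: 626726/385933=15286/9413 =2^1* 7643^1 *9413^( - 1)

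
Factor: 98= 2^1*7^2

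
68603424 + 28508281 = 97111705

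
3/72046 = 3/72046 = 0.00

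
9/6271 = 9/6271 = 0.00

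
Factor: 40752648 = 2^3 *3^2*43^1 * 13163^1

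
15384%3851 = 3831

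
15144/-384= -631/16 = - 39.44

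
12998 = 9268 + 3730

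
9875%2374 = 379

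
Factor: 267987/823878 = 89329/274626 =2^( - 1)*3^( - 2)*11^ ( - 1)*19^ ( - 1)*73^ ( - 1 ) * 89329^1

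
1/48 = 1/48 = 0.02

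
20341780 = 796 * 25555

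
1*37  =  37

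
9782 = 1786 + 7996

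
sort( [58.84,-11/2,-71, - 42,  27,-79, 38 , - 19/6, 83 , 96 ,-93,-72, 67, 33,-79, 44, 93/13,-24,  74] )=[ - 93,-79, - 79,-72,-71,-42 ,-24,-11/2,-19/6,93/13, 27,33,38, 44, 58.84, 67,74,83, 96] 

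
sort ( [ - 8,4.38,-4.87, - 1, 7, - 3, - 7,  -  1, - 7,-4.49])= [ - 8,  -  7,-7, - 4.87 ,-4.49, - 3,-1,-1,4.38,7]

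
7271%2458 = 2355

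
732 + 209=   941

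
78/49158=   13/8193 = 0.00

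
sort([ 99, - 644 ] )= [-644, 99]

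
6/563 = 6/563 = 0.01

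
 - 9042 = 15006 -24048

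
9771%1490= 831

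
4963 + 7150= 12113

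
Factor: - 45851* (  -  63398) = 2906861698  =  2^1*13^1 * 3527^1*31699^1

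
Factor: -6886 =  - 2^1*11^1 * 313^1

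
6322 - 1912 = 4410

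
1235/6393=1235/6393 = 0.19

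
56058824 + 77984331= 134043155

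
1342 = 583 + 759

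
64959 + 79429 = 144388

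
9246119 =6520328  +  2725791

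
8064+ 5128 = 13192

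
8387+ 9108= 17495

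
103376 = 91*1136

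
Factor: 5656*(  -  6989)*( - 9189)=2^3*3^2* 7^1*29^1*101^1*241^1* 1021^1=363239185176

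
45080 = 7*6440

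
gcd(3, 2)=1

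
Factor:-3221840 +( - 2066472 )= -2^3*43^1*15373^1 = -  5288312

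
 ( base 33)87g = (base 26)d6f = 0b10001011111111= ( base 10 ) 8959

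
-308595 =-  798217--489622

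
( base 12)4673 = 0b1111010110111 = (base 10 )7863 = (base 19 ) 12EG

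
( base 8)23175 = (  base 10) 9853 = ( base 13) 463C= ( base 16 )267D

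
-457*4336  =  - 1981552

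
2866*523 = 1498918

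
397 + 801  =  1198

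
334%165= 4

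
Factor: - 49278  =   - 2^1*3^1*43^1 * 191^1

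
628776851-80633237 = 548143614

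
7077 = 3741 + 3336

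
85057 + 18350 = 103407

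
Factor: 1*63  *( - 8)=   -  504= - 2^3*3^2*7^1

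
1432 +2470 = 3902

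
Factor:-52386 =-2^1* 3^1* 8731^1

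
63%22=19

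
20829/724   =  20829/724= 28.77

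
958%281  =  115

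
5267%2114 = 1039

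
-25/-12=2 + 1/12 = 2.08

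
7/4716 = 7/4716=0.00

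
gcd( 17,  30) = 1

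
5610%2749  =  112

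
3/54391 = 3/54391 = 0.00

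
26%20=6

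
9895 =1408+8487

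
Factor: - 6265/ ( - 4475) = 5^( - 1 )*7^1 = 7/5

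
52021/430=120 + 421/430 = 120.98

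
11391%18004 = 11391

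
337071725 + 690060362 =1027132087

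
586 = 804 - 218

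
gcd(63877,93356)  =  1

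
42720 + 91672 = 134392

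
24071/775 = 31+ 46/775 = 31.06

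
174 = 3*58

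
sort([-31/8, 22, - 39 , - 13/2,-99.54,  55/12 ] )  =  [-99.54, - 39 ,-13/2,  -  31/8,55/12 , 22 ]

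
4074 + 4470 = 8544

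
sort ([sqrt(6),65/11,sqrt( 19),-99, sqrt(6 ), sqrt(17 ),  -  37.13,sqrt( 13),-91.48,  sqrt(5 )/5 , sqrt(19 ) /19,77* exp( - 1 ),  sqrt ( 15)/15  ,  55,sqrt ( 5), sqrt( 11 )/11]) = [ - 99, - 91.48,-37.13,sqrt(19 )/19,sqrt(15 ) /15,sqrt( 11 ) /11,sqrt (5) /5, sqrt(5), sqrt( 6 ),sqrt (6 ) , sqrt( 13),sqrt( 17),sqrt(19 ),65/11, 77*exp( - 1),55 ]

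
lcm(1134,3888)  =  27216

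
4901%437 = 94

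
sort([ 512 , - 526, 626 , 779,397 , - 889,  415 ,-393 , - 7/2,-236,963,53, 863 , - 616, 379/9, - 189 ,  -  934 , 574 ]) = [ - 934, - 889 ,-616, - 526, - 393, - 236, - 189, - 7/2 , 379/9,53, 397, 415,  512 , 574,626,779, 863, 963 ] 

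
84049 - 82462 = 1587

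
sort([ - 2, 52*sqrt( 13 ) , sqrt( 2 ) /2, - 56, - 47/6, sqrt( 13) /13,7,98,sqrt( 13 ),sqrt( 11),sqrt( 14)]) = [-56, - 47/6,-2,sqrt( 13 )/13,  sqrt(2)/2,sqrt(11),sqrt( 13),sqrt( 14), 7, 98,52*sqrt( 13)]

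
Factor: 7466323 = 7466323^1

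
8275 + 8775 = 17050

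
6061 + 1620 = 7681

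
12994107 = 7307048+5687059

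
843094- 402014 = 441080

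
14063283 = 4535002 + 9528281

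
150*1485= 222750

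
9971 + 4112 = 14083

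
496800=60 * 8280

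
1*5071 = 5071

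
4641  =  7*663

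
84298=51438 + 32860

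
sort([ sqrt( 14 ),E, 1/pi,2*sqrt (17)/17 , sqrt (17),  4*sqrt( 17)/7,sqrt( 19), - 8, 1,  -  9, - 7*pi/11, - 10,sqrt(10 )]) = [ -10, -9, - 8, -7*pi/11, 1/pi, 2*sqrt( 17 )/17, 1,4*sqrt(17)/7,E, sqrt( 10),sqrt (14), sqrt( 17),  sqrt (19 )]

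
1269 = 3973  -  2704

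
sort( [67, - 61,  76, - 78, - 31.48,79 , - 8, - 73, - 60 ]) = [  -  78,-73, - 61,-60, - 31.48,-8,67,  76, 79 ]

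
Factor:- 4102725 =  - 3^1*5^2 * 11^1* 4973^1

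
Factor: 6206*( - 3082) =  - 19126892 = - 2^2*23^1*29^1 * 67^1 * 107^1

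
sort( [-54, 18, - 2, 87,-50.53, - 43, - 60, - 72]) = [-72, -60, - 54, - 50.53, - 43, - 2,18,  87] 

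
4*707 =2828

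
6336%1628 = 1452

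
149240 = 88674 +60566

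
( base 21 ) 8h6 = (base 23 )784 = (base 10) 3891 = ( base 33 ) 3iu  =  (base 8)7463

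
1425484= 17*83852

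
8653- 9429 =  - 776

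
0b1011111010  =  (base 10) 762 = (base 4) 23322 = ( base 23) 1A3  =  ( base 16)2fa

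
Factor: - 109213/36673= - 271/91= - 7^ ( - 1)*13^( - 1)*271^1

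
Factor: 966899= 311^1*3109^1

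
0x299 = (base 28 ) NL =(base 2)1010011001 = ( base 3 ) 220122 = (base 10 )665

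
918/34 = 27 = 27.00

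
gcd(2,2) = 2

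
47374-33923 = 13451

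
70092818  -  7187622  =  62905196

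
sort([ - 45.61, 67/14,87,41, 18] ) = [ - 45.61, 67/14, 18, 41, 87] 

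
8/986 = 4/493 = 0.01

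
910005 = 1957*465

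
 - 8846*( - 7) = 61922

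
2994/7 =427 + 5/7 = 427.71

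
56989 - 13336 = 43653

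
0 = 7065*0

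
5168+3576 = 8744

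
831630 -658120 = 173510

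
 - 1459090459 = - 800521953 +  - 658568506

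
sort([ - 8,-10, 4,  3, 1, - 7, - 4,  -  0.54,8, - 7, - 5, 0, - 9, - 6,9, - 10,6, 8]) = [ - 10 , - 10,  -  9, - 8, - 7,  -  7, - 6,-5,-4, - 0.54, 0, 1,  3, 4, 6, 8, 8 , 9 ] 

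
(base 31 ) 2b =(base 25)2n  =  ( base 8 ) 111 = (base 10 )73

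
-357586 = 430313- 787899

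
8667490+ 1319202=9986692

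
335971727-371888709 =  - 35916982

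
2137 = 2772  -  635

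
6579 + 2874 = 9453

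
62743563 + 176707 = 62920270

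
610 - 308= 302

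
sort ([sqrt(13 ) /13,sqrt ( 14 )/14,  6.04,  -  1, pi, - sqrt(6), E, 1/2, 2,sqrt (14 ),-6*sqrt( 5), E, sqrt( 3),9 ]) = [ - 6*sqrt( 5 ), - sqrt(6),-1, sqrt( 14 ) /14, sqrt ( 13 ) /13, 1/2, sqrt ( 3), 2, E,E,pi, sqrt( 14 ), 6.04, 9 ] 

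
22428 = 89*252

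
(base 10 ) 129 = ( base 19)6F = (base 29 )4D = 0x81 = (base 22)5J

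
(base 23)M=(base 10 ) 22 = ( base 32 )m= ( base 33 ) m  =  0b10110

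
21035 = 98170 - 77135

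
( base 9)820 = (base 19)1G1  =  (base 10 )666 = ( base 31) LF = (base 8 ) 1232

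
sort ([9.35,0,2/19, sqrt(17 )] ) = [ 0,  2/19 , sqrt( 17), 9.35 ] 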